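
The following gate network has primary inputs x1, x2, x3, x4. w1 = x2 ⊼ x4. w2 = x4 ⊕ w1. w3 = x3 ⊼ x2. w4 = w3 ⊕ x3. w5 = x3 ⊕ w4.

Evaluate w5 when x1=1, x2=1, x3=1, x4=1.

w3 = 1 ⊼ 1 = 0
w4 = 0 ⊕ 1 = 1
w5 = 1 ⊕ 1 = 0

0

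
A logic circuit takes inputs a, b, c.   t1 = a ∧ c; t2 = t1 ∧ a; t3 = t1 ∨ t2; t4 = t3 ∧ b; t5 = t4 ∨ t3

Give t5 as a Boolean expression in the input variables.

(((a ∧ c) ∨ ((a ∧ c) ∧ a)) ∧ b) ∨ ((a ∧ c) ∨ ((a ∧ c) ∧ a))

t1 = a ∧ c
t2 = t1 ∧ a = (a ∧ c) ∧ a
t3 = t1 ∨ t2 = (a ∧ c) ∨ ((a ∧ c) ∧ a)
t4 = t3 ∧ b = ((a ∧ c) ∨ ((a ∧ c) ∧ a)) ∧ b
t5 = t4 ∨ t3 = (((a ∧ c) ∨ ((a ∧ c) ∧ a)) ∧ b) ∨ ((a ∧ c) ∨ ((a ∧ c) ∧ a))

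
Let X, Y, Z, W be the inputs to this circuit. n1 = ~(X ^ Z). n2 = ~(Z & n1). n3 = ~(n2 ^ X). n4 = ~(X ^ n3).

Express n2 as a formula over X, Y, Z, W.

~(Z & (~(X ^ Z)))

n1 = ~(X ^ Z)
n2 = ~(Z & n1) = ~(Z & (~(X ^ Z)))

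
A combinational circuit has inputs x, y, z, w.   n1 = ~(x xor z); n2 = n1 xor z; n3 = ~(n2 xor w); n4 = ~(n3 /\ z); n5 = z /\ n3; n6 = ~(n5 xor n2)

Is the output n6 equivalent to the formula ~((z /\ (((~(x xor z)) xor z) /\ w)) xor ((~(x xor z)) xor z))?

n1 = ~(x xor z)
n2 = n1 xor z = (~(x xor z)) xor z
n3 = ~(n2 xor w) = ~(((~(x xor z)) xor z) xor w)
n5 = z /\ n3 = z /\ (~(((~(x xor z)) xor z) xor w))
n6 = ~(n5 xor n2) = ~((z /\ (~(((~(x xor z)) xor z) xor w))) xor ((~(x xor z)) xor z))
At x=1, y=0, z=1, w=0: circuit gives 0, formula gives 1.

No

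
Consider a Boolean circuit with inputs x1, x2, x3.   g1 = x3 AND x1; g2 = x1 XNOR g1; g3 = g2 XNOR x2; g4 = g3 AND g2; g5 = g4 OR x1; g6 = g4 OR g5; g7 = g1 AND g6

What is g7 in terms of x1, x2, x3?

g1 = x3 AND x1
g2 = x1 XNOR g1 = x1 XNOR (x3 AND x1)
g3 = g2 XNOR x2 = (x1 XNOR (x3 AND x1)) XNOR x2
g4 = g3 AND g2 = ((x1 XNOR (x3 AND x1)) XNOR x2) AND (x1 XNOR (x3 AND x1))
g5 = g4 OR x1 = (((x1 XNOR (x3 AND x1)) XNOR x2) AND (x1 XNOR (x3 AND x1))) OR x1
g6 = g4 OR g5 = (((x1 XNOR (x3 AND x1)) XNOR x2) AND (x1 XNOR (x3 AND x1))) OR ((((x1 XNOR (x3 AND x1)) XNOR x2) AND (x1 XNOR (x3 AND x1))) OR x1)
g7 = g1 AND g6 = (x3 AND x1) AND ((((x1 XNOR (x3 AND x1)) XNOR x2) AND (x1 XNOR (x3 AND x1))) OR ((((x1 XNOR (x3 AND x1)) XNOR x2) AND (x1 XNOR (x3 AND x1))) OR x1))

(x3 AND x1) AND ((((x1 XNOR (x3 AND x1)) XNOR x2) AND (x1 XNOR (x3 AND x1))) OR ((((x1 XNOR (x3 AND x1)) XNOR x2) AND (x1 XNOR (x3 AND x1))) OR x1))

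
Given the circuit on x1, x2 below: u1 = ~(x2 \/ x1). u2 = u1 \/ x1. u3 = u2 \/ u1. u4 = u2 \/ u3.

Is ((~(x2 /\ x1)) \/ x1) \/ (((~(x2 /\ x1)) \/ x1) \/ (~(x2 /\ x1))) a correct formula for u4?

No

u1 = ~(x2 \/ x1)
u2 = u1 \/ x1 = (~(x2 \/ x1)) \/ x1
u3 = u2 \/ u1 = ((~(x2 \/ x1)) \/ x1) \/ (~(x2 \/ x1))
u4 = u2 \/ u3 = ((~(x2 \/ x1)) \/ x1) \/ (((~(x2 \/ x1)) \/ x1) \/ (~(x2 \/ x1)))
At x1=0, x2=1: circuit gives 0, formula gives 1.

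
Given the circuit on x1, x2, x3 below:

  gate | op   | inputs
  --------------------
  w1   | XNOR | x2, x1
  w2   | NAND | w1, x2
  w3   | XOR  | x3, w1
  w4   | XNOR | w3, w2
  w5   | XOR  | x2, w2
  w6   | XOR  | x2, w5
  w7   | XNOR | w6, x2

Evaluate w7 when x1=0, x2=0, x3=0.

0

w1 = 0 XNOR 0 = 1
w2 = 1 NAND 0 = 1
w5 = 0 XOR 1 = 1
w6 = 0 XOR 1 = 1
w7 = 1 XNOR 0 = 0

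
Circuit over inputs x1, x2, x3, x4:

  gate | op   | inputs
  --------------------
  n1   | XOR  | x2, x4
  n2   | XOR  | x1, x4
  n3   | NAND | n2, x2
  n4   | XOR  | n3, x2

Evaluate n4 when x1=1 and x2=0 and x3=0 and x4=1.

1

n2 = 1 XOR 1 = 0
n3 = 0 NAND 0 = 1
n4 = 1 XOR 0 = 1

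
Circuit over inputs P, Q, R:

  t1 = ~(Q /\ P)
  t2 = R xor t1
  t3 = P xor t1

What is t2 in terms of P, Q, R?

R xor (~(Q /\ P))

t1 = ~(Q /\ P)
t2 = R xor t1 = R xor (~(Q /\ P))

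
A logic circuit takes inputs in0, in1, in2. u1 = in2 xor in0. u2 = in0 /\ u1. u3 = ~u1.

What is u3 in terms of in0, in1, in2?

u1 = in2 xor in0
u3 = ~u1 = ~(in2 xor in0)

~(in2 xor in0)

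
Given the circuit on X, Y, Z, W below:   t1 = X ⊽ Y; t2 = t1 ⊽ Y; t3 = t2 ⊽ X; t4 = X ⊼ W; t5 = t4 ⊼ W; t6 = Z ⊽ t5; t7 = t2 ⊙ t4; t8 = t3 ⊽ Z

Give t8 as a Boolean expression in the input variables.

t1 = X ⊽ Y
t2 = t1 ⊽ Y = (X ⊽ Y) ⊽ Y
t3 = t2 ⊽ X = ((X ⊽ Y) ⊽ Y) ⊽ X
t8 = t3 ⊽ Z = (((X ⊽ Y) ⊽ Y) ⊽ X) ⊽ Z

(((X ⊽ Y) ⊽ Y) ⊽ X) ⊽ Z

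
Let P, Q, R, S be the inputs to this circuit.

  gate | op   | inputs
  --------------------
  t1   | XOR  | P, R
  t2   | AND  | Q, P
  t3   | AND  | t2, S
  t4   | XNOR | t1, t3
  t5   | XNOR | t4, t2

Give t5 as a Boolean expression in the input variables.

t1 = P XOR R
t2 = Q AND P
t3 = t2 AND S = (Q AND P) AND S
t4 = t1 XNOR t3 = (P XOR R) XNOR ((Q AND P) AND S)
t5 = t4 XNOR t2 = ((P XOR R) XNOR ((Q AND P) AND S)) XNOR (Q AND P)

((P XOR R) XNOR ((Q AND P) AND S)) XNOR (Q AND P)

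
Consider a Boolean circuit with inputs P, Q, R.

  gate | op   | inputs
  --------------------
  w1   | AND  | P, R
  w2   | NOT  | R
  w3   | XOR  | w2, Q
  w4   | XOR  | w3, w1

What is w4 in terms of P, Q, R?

(NOT R XOR Q) XOR (P AND R)

w1 = P AND R
w2 = NOT R
w3 = w2 XOR Q = NOT R XOR Q
w4 = w3 XOR w1 = (NOT R XOR Q) XOR (P AND R)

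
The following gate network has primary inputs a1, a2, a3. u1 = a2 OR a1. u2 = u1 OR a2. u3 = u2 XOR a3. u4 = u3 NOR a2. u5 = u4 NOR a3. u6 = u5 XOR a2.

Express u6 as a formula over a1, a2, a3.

u1 = a2 OR a1
u2 = u1 OR a2 = (a2 OR a1) OR a2
u3 = u2 XOR a3 = ((a2 OR a1) OR a2) XOR a3
u4 = u3 NOR a2 = (((a2 OR a1) OR a2) XOR a3) NOR a2
u5 = u4 NOR a3 = ((((a2 OR a1) OR a2) XOR a3) NOR a2) NOR a3
u6 = u5 XOR a2 = (((((a2 OR a1) OR a2) XOR a3) NOR a2) NOR a3) XOR a2

(((((a2 OR a1) OR a2) XOR a3) NOR a2) NOR a3) XOR a2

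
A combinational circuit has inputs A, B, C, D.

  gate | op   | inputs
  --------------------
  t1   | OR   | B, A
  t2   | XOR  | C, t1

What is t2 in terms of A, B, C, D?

t1 = B OR A
t2 = C XOR t1 = C XOR (B OR A)

C XOR (B OR A)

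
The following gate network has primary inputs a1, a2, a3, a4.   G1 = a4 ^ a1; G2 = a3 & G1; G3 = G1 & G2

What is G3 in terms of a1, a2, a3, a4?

G1 = a4 ^ a1
G2 = a3 & G1 = a3 & (a4 ^ a1)
G3 = G1 & G2 = (a4 ^ a1) & (a3 & (a4 ^ a1))

(a4 ^ a1) & (a3 & (a4 ^ a1))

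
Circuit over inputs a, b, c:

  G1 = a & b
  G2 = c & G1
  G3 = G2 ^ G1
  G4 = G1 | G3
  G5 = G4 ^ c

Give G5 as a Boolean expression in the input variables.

((a & b) | ((c & (a & b)) ^ (a & b))) ^ c

G1 = a & b
G2 = c & G1 = c & (a & b)
G3 = G2 ^ G1 = (c & (a & b)) ^ (a & b)
G4 = G1 | G3 = (a & b) | ((c & (a & b)) ^ (a & b))
G5 = G4 ^ c = ((a & b) | ((c & (a & b)) ^ (a & b))) ^ c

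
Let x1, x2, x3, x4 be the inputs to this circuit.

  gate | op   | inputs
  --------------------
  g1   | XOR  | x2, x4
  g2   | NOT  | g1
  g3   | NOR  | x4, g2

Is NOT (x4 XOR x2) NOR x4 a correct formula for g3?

Yes

g1 = x2 XOR x4
g2 = NOT g1 = NOT (x2 XOR x4)
g3 = x4 NOR g2 = x4 NOR NOT (x2 XOR x4)
At x1=0, x2=0, x3=0, x4=0: circuit gives 0, formula gives 0.
At x1=0, x2=1, x3=0, x4=0: circuit gives 1, formula gives 1.
Agrees on all 16 inputs.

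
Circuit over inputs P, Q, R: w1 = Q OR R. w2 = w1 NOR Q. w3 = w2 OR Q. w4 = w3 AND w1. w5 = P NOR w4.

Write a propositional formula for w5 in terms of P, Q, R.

P NOR ((((Q OR R) NOR Q) OR Q) AND (Q OR R))

w1 = Q OR R
w2 = w1 NOR Q = (Q OR R) NOR Q
w3 = w2 OR Q = ((Q OR R) NOR Q) OR Q
w4 = w3 AND w1 = (((Q OR R) NOR Q) OR Q) AND (Q OR R)
w5 = P NOR w4 = P NOR ((((Q OR R) NOR Q) OR Q) AND (Q OR R))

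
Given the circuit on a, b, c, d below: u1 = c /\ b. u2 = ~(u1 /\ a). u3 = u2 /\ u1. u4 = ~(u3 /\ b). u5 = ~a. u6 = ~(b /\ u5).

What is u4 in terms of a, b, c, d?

u1 = c /\ b
u2 = ~(u1 /\ a) = ~((c /\ b) /\ a)
u3 = u2 /\ u1 = (~((c /\ b) /\ a)) /\ (c /\ b)
u4 = ~(u3 /\ b) = ~(((~((c /\ b) /\ a)) /\ (c /\ b)) /\ b)

~(((~((c /\ b) /\ a)) /\ (c /\ b)) /\ b)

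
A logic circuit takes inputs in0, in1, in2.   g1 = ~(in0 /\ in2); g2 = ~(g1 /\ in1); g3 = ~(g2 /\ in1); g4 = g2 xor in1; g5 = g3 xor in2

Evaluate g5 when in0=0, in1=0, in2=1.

0

g1 = ~(0 /\ 1) = 1
g2 = ~(1 /\ 0) = 1
g3 = ~(1 /\ 0) = 1
g5 = 1 xor 1 = 0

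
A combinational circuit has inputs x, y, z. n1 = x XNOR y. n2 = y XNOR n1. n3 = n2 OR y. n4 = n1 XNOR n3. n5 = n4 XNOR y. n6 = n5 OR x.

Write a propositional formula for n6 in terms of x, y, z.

(((x XNOR y) XNOR ((y XNOR (x XNOR y)) OR y)) XNOR y) OR x

n1 = x XNOR y
n2 = y XNOR n1 = y XNOR (x XNOR y)
n3 = n2 OR y = (y XNOR (x XNOR y)) OR y
n4 = n1 XNOR n3 = (x XNOR y) XNOR ((y XNOR (x XNOR y)) OR y)
n5 = n4 XNOR y = ((x XNOR y) XNOR ((y XNOR (x XNOR y)) OR y)) XNOR y
n6 = n5 OR x = (((x XNOR y) XNOR ((y XNOR (x XNOR y)) OR y)) XNOR y) OR x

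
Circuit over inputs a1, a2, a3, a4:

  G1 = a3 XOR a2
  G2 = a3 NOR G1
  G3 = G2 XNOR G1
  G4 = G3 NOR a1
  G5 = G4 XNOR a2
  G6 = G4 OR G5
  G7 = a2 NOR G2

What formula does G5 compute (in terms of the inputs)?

(((a3 NOR (a3 XOR a2)) XNOR (a3 XOR a2)) NOR a1) XNOR a2

G1 = a3 XOR a2
G2 = a3 NOR G1 = a3 NOR (a3 XOR a2)
G3 = G2 XNOR G1 = (a3 NOR (a3 XOR a2)) XNOR (a3 XOR a2)
G4 = G3 NOR a1 = ((a3 NOR (a3 XOR a2)) XNOR (a3 XOR a2)) NOR a1
G5 = G4 XNOR a2 = (((a3 NOR (a3 XOR a2)) XNOR (a3 XOR a2)) NOR a1) XNOR a2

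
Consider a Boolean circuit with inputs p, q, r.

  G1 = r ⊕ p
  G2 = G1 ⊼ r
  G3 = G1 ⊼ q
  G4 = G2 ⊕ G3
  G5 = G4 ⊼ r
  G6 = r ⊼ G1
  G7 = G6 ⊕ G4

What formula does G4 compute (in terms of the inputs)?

G1 = r ⊕ p
G2 = G1 ⊼ r = (r ⊕ p) ⊼ r
G3 = G1 ⊼ q = (r ⊕ p) ⊼ q
G4 = G2 ⊕ G3 = ((r ⊕ p) ⊼ r) ⊕ ((r ⊕ p) ⊼ q)

((r ⊕ p) ⊼ r) ⊕ ((r ⊕ p) ⊼ q)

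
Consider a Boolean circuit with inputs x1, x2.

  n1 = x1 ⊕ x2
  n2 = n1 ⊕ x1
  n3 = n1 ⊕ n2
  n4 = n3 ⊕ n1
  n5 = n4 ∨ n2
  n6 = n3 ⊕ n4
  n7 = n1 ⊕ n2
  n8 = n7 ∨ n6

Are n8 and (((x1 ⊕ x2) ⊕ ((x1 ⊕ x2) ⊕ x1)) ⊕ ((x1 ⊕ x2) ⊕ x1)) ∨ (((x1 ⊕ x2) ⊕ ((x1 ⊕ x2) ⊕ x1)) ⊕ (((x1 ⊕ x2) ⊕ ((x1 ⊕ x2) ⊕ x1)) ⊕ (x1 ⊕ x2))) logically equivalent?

n1 = x1 ⊕ x2
n2 = n1 ⊕ x1 = (x1 ⊕ x2) ⊕ x1
n3 = n1 ⊕ n2 = (x1 ⊕ x2) ⊕ ((x1 ⊕ x2) ⊕ x1)
n4 = n3 ⊕ n1 = ((x1 ⊕ x2) ⊕ ((x1 ⊕ x2) ⊕ x1)) ⊕ (x1 ⊕ x2)
n6 = n3 ⊕ n4 = ((x1 ⊕ x2) ⊕ ((x1 ⊕ x2) ⊕ x1)) ⊕ (((x1 ⊕ x2) ⊕ ((x1 ⊕ x2) ⊕ x1)) ⊕ (x1 ⊕ x2))
n7 = n1 ⊕ n2 = (x1 ⊕ x2) ⊕ ((x1 ⊕ x2) ⊕ x1)
n8 = n7 ∨ n6 = ((x1 ⊕ x2) ⊕ ((x1 ⊕ x2) ⊕ x1)) ∨ (((x1 ⊕ x2) ⊕ ((x1 ⊕ x2) ⊕ x1)) ⊕ (((x1 ⊕ x2) ⊕ ((x1 ⊕ x2) ⊕ x1)) ⊕ (x1 ⊕ x2)))
At x1=1, x2=1: circuit gives 1, formula gives 0.

No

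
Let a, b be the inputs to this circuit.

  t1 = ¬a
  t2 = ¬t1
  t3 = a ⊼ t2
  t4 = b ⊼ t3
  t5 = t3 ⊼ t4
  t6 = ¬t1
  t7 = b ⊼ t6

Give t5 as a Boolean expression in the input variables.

t1 = ¬a
t2 = ¬t1 = ¬¬a
t3 = a ⊼ t2 = a ⊼ ¬¬a
t4 = b ⊼ t3 = b ⊼ (a ⊼ ¬¬a)
t5 = t3 ⊼ t4 = (a ⊼ ¬¬a) ⊼ (b ⊼ (a ⊼ ¬¬a))

(a ⊼ ¬¬a) ⊼ (b ⊼ (a ⊼ ¬¬a))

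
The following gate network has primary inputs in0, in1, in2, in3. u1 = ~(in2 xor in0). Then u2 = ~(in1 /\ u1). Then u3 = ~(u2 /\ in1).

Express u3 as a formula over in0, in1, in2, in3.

u1 = ~(in2 xor in0)
u2 = ~(in1 /\ u1) = ~(in1 /\ (~(in2 xor in0)))
u3 = ~(u2 /\ in1) = ~((~(in1 /\ (~(in2 xor in0)))) /\ in1)

~((~(in1 /\ (~(in2 xor in0)))) /\ in1)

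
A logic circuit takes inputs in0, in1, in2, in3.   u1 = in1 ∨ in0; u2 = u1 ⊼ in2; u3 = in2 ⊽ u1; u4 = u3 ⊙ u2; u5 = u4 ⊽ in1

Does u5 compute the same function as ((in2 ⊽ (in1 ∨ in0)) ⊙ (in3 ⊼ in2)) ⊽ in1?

No

u1 = in1 ∨ in0
u2 = u1 ⊼ in2 = (in1 ∨ in0) ⊼ in2
u3 = in2 ⊽ u1 = in2 ⊽ (in1 ∨ in0)
u4 = u3 ⊙ u2 = (in2 ⊽ (in1 ∨ in0)) ⊙ ((in1 ∨ in0) ⊼ in2)
u5 = u4 ⊽ in1 = ((in2 ⊽ (in1 ∨ in0)) ⊙ ((in1 ∨ in0) ⊼ in2)) ⊽ in1
At in0=0, in1=0, in2=1, in3=1: circuit gives 1, formula gives 0.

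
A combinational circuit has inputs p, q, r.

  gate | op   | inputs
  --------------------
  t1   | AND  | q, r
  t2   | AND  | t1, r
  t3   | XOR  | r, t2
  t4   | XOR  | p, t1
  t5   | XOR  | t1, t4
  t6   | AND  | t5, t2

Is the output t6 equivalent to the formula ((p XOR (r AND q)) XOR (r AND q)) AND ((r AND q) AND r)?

t1 = q AND r
t2 = t1 AND r = (q AND r) AND r
t4 = p XOR t1 = p XOR (q AND r)
t5 = t1 XOR t4 = (q AND r) XOR (p XOR (q AND r))
t6 = t5 AND t2 = ((q AND r) XOR (p XOR (q AND r))) AND ((q AND r) AND r)
At p=0, q=0, r=0: circuit gives 0, formula gives 0.
At p=1, q=1, r=1: circuit gives 1, formula gives 1.
Agrees on all 8 inputs.

Yes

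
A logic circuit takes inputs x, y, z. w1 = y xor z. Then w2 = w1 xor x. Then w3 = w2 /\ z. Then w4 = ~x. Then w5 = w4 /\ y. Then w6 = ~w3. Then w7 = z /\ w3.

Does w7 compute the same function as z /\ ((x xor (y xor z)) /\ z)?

Yes

w1 = y xor z
w2 = w1 xor x = (y xor z) xor x
w3 = w2 /\ z = ((y xor z) xor x) /\ z
w7 = z /\ w3 = z /\ (((y xor z) xor x) /\ z)
At x=0, y=0, z=0: circuit gives 0, formula gives 0.
At x=0, y=0, z=1: circuit gives 1, formula gives 1.
Agrees on all 8 inputs.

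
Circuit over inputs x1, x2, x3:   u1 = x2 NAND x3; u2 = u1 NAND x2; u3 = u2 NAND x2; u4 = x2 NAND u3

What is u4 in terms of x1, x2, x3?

x2 NAND (((x2 NAND x3) NAND x2) NAND x2)

u1 = x2 NAND x3
u2 = u1 NAND x2 = (x2 NAND x3) NAND x2
u3 = u2 NAND x2 = ((x2 NAND x3) NAND x2) NAND x2
u4 = x2 NAND u3 = x2 NAND (((x2 NAND x3) NAND x2) NAND x2)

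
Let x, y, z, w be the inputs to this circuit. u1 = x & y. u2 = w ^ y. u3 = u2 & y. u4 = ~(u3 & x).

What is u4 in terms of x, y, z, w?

~(((w ^ y) & y) & x)

u2 = w ^ y
u3 = u2 & y = (w ^ y) & y
u4 = ~(u3 & x) = ~(((w ^ y) & y) & x)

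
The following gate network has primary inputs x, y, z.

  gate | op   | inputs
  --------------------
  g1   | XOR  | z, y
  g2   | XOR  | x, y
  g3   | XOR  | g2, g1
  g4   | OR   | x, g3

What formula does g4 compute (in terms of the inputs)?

g1 = z XOR y
g2 = x XOR y
g3 = g2 XOR g1 = (x XOR y) XOR (z XOR y)
g4 = x OR g3 = x OR ((x XOR y) XOR (z XOR y))

x OR ((x XOR y) XOR (z XOR y))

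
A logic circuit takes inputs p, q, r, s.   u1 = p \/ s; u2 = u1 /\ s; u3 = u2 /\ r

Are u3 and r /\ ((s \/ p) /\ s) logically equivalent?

u1 = p \/ s
u2 = u1 /\ s = (p \/ s) /\ s
u3 = u2 /\ r = ((p \/ s) /\ s) /\ r
At p=0, q=0, r=0, s=0: circuit gives 0, formula gives 0.
At p=0, q=0, r=1, s=1: circuit gives 1, formula gives 1.
Agrees on all 16 inputs.

Yes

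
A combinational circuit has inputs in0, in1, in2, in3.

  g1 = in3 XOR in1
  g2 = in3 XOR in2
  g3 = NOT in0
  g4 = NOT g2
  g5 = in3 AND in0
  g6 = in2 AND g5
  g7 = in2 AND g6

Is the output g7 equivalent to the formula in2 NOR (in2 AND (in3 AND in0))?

No

g5 = in3 AND in0
g6 = in2 AND g5 = in2 AND (in3 AND in0)
g7 = in2 AND g6 = in2 AND (in2 AND (in3 AND in0))
At in0=0, in1=0, in2=0, in3=0: circuit gives 0, formula gives 1.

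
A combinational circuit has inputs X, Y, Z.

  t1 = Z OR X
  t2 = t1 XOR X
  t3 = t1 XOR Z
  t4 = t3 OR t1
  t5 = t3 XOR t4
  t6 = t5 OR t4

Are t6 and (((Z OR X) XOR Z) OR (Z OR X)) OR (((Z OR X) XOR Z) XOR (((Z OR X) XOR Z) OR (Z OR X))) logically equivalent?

Yes

t1 = Z OR X
t3 = t1 XOR Z = (Z OR X) XOR Z
t4 = t3 OR t1 = ((Z OR X) XOR Z) OR (Z OR X)
t5 = t3 XOR t4 = ((Z OR X) XOR Z) XOR (((Z OR X) XOR Z) OR (Z OR X))
t6 = t5 OR t4 = (((Z OR X) XOR Z) XOR (((Z OR X) XOR Z) OR (Z OR X))) OR (((Z OR X) XOR Z) OR (Z OR X))
At X=0, Y=0, Z=0: circuit gives 0, formula gives 0.
At X=0, Y=0, Z=1: circuit gives 1, formula gives 1.
Agrees on all 8 inputs.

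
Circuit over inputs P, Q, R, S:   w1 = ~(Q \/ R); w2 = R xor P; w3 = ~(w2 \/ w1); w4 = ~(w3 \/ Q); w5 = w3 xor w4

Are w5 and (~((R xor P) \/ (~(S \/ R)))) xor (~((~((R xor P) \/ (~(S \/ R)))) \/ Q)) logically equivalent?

w1 = ~(Q \/ R)
w2 = R xor P
w3 = ~(w2 \/ w1) = ~((R xor P) \/ (~(Q \/ R)))
w4 = ~(w3 \/ Q) = ~((~((R xor P) \/ (~(Q \/ R)))) \/ Q)
w5 = w3 xor w4 = (~((R xor P) \/ (~(Q \/ R)))) xor (~((~((R xor P) \/ (~(Q \/ R)))) \/ Q))
At P=0, Q=1, R=0, S=0: circuit gives 1, formula gives 0.

No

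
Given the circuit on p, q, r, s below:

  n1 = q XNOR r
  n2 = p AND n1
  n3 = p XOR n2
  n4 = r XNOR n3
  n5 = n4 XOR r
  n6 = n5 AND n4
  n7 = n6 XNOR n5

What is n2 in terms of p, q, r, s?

n1 = q XNOR r
n2 = p AND n1 = p AND (q XNOR r)

p AND (q XNOR r)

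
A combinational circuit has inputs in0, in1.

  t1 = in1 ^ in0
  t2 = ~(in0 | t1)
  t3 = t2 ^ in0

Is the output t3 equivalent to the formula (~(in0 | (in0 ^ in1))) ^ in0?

Yes

t1 = in1 ^ in0
t2 = ~(in0 | t1) = ~(in0 | (in1 ^ in0))
t3 = t2 ^ in0 = (~(in0 | (in1 ^ in0))) ^ in0
At in0=0, in1=1: circuit gives 0, formula gives 0.
At in0=0, in1=0: circuit gives 1, formula gives 1.
Agrees on all 4 inputs.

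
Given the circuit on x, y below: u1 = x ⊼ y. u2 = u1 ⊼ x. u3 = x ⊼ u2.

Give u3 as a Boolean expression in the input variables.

x ⊼ ((x ⊼ y) ⊼ x)

u1 = x ⊼ y
u2 = u1 ⊼ x = (x ⊼ y) ⊼ x
u3 = x ⊼ u2 = x ⊼ ((x ⊼ y) ⊼ x)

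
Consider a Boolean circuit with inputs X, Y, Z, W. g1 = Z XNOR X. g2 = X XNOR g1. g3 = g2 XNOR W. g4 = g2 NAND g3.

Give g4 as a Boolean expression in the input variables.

g1 = Z XNOR X
g2 = X XNOR g1 = X XNOR (Z XNOR X)
g3 = g2 XNOR W = (X XNOR (Z XNOR X)) XNOR W
g4 = g2 NAND g3 = (X XNOR (Z XNOR X)) NAND ((X XNOR (Z XNOR X)) XNOR W)

(X XNOR (Z XNOR X)) NAND ((X XNOR (Z XNOR X)) XNOR W)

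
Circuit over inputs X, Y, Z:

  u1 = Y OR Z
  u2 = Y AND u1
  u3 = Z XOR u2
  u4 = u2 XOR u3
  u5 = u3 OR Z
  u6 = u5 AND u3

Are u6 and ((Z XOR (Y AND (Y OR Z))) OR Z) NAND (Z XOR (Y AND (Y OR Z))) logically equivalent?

No

u1 = Y OR Z
u2 = Y AND u1 = Y AND (Y OR Z)
u3 = Z XOR u2 = Z XOR (Y AND (Y OR Z))
u5 = u3 OR Z = (Z XOR (Y AND (Y OR Z))) OR Z
u6 = u5 AND u3 = ((Z XOR (Y AND (Y OR Z))) OR Z) AND (Z XOR (Y AND (Y OR Z)))
At X=0, Y=0, Z=0: circuit gives 0, formula gives 1.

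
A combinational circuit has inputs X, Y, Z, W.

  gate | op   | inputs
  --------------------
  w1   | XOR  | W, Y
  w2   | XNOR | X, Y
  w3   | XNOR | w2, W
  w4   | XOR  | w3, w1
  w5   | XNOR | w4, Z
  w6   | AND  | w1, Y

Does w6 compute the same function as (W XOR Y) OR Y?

w1 = W XOR Y
w6 = w1 AND Y = (W XOR Y) AND Y
At X=0, Y=0, Z=0, W=1: circuit gives 0, formula gives 1.

No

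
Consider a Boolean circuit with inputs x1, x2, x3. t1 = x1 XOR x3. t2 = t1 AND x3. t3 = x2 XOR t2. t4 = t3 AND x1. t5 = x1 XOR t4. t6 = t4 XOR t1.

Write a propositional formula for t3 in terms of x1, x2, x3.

x2 XOR ((x1 XOR x3) AND x3)

t1 = x1 XOR x3
t2 = t1 AND x3 = (x1 XOR x3) AND x3
t3 = x2 XOR t2 = x2 XOR ((x1 XOR x3) AND x3)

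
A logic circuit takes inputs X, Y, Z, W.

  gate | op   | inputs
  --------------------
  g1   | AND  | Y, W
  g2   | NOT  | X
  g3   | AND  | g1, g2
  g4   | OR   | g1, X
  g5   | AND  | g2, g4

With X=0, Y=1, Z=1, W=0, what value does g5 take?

0

g1 = 1 AND 0 = 0
g2 = NOT 0 = 1
g4 = 0 OR 0 = 0
g5 = 1 AND 0 = 0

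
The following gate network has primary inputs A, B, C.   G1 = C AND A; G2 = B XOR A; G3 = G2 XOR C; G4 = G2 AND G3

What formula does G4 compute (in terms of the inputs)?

(B XOR A) AND ((B XOR A) XOR C)

G2 = B XOR A
G3 = G2 XOR C = (B XOR A) XOR C
G4 = G2 AND G3 = (B XOR A) AND ((B XOR A) XOR C)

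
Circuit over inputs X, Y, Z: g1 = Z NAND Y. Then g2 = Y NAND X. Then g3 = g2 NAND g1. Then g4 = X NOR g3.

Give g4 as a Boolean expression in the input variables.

g1 = Z NAND Y
g2 = Y NAND X
g3 = g2 NAND g1 = (Y NAND X) NAND (Z NAND Y)
g4 = X NOR g3 = X NOR ((Y NAND X) NAND (Z NAND Y))

X NOR ((Y NAND X) NAND (Z NAND Y))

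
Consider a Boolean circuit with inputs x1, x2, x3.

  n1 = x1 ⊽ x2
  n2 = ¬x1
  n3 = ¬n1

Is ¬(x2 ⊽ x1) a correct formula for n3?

Yes

n1 = x1 ⊽ x2
n3 = ¬n1 = ¬(x1 ⊽ x2)
At x1=0, x2=0, x3=0: circuit gives 0, formula gives 0.
At x1=0, x2=1, x3=0: circuit gives 1, formula gives 1.
Agrees on all 8 inputs.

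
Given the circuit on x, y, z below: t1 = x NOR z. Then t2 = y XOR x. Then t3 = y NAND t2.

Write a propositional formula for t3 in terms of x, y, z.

y NAND (y XOR x)

t2 = y XOR x
t3 = y NAND t2 = y NAND (y XOR x)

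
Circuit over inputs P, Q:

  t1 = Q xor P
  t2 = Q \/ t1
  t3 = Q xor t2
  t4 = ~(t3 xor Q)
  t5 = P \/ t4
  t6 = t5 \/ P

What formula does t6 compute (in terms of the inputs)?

(P \/ (~((Q xor (Q \/ (Q xor P))) xor Q))) \/ P

t1 = Q xor P
t2 = Q \/ t1 = Q \/ (Q xor P)
t3 = Q xor t2 = Q xor (Q \/ (Q xor P))
t4 = ~(t3 xor Q) = ~((Q xor (Q \/ (Q xor P))) xor Q)
t5 = P \/ t4 = P \/ (~((Q xor (Q \/ (Q xor P))) xor Q))
t6 = t5 \/ P = (P \/ (~((Q xor (Q \/ (Q xor P))) xor Q))) \/ P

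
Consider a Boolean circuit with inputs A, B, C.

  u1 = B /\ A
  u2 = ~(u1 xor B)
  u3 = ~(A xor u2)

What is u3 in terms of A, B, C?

u1 = B /\ A
u2 = ~(u1 xor B) = ~((B /\ A) xor B)
u3 = ~(A xor u2) = ~(A xor (~((B /\ A) xor B)))

~(A xor (~((B /\ A) xor B)))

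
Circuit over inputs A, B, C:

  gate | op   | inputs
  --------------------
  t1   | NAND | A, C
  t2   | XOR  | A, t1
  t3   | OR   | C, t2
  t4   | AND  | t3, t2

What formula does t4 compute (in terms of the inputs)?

(C OR (A XOR (A NAND C))) AND (A XOR (A NAND C))

t1 = A NAND C
t2 = A XOR t1 = A XOR (A NAND C)
t3 = C OR t2 = C OR (A XOR (A NAND C))
t4 = t3 AND t2 = (C OR (A XOR (A NAND C))) AND (A XOR (A NAND C))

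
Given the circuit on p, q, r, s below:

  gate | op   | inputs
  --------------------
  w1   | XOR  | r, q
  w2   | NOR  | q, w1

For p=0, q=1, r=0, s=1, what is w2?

w1 = 0 XOR 1 = 1
w2 = 1 NOR 1 = 0

0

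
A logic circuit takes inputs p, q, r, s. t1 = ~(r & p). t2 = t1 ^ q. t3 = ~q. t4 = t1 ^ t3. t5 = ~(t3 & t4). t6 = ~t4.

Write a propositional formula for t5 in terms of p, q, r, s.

t1 = ~(r & p)
t3 = ~q
t4 = t1 ^ t3 = (~(r & p)) ^ ~q
t5 = ~(t3 & t4) = ~(~q & ((~(r & p)) ^ ~q))

~(~q & ((~(r & p)) ^ ~q))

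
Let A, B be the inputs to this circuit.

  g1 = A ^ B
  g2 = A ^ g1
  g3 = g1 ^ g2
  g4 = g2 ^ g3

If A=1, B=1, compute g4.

0

g1 = 1 ^ 1 = 0
g2 = 1 ^ 0 = 1
g3 = 0 ^ 1 = 1
g4 = 1 ^ 1 = 0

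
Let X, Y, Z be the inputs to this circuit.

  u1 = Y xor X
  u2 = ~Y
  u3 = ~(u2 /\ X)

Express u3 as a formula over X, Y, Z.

~(~Y /\ X)

u2 = ~Y
u3 = ~(u2 /\ X) = ~(~Y /\ X)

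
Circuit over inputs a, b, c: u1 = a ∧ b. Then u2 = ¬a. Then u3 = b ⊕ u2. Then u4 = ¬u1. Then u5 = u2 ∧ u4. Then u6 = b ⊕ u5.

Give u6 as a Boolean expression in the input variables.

u1 = a ∧ b
u2 = ¬a
u4 = ¬u1 = ¬(a ∧ b)
u5 = u2 ∧ u4 = ¬a ∧ ¬(a ∧ b)
u6 = b ⊕ u5 = b ⊕ (¬a ∧ ¬(a ∧ b))

b ⊕ (¬a ∧ ¬(a ∧ b))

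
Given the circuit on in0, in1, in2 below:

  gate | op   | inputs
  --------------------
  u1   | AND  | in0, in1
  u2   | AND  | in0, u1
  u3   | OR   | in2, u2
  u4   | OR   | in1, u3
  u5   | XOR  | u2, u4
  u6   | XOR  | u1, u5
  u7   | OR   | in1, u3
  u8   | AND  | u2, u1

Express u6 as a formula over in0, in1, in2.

(in0 AND in1) XOR ((in0 AND (in0 AND in1)) XOR (in1 OR (in2 OR (in0 AND (in0 AND in1)))))

u1 = in0 AND in1
u2 = in0 AND u1 = in0 AND (in0 AND in1)
u3 = in2 OR u2 = in2 OR (in0 AND (in0 AND in1))
u4 = in1 OR u3 = in1 OR (in2 OR (in0 AND (in0 AND in1)))
u5 = u2 XOR u4 = (in0 AND (in0 AND in1)) XOR (in1 OR (in2 OR (in0 AND (in0 AND in1))))
u6 = u1 XOR u5 = (in0 AND in1) XOR ((in0 AND (in0 AND in1)) XOR (in1 OR (in2 OR (in0 AND (in0 AND in1)))))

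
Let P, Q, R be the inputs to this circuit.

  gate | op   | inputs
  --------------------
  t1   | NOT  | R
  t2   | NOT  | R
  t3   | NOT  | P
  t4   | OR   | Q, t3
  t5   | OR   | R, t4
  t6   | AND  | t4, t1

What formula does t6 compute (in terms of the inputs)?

(Q OR NOT P) AND NOT R

t1 = NOT R
t3 = NOT P
t4 = Q OR t3 = Q OR NOT P
t6 = t4 AND t1 = (Q OR NOT P) AND NOT R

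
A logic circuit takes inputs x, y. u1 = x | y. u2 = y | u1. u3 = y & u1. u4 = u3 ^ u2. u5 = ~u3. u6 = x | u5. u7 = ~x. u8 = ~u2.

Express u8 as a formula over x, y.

~(y | (x | y))

u1 = x | y
u2 = y | u1 = y | (x | y)
u8 = ~u2 = ~(y | (x | y))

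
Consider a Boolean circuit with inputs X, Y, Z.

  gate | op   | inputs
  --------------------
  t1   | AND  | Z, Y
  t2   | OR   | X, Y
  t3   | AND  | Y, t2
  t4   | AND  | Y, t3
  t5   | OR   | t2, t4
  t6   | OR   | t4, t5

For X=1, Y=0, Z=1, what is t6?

1

t2 = 1 OR 0 = 1
t3 = 0 AND 1 = 0
t4 = 0 AND 0 = 0
t5 = 1 OR 0 = 1
t6 = 0 OR 1 = 1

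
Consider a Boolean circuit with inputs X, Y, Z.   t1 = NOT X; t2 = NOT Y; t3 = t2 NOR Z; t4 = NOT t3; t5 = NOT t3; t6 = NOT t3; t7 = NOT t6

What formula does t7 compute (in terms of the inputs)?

NOT NOT (NOT Y NOR Z)

t2 = NOT Y
t3 = t2 NOR Z = NOT Y NOR Z
t6 = NOT t3 = NOT (NOT Y NOR Z)
t7 = NOT t6 = NOT NOT (NOT Y NOR Z)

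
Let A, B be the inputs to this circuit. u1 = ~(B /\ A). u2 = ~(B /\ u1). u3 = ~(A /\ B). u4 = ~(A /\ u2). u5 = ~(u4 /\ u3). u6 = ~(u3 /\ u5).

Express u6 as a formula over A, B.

~((~(A /\ B)) /\ (~((~(A /\ (~(B /\ (~(B /\ A)))))) /\ (~(A /\ B)))))

u1 = ~(B /\ A)
u2 = ~(B /\ u1) = ~(B /\ (~(B /\ A)))
u3 = ~(A /\ B)
u4 = ~(A /\ u2) = ~(A /\ (~(B /\ (~(B /\ A)))))
u5 = ~(u4 /\ u3) = ~((~(A /\ (~(B /\ (~(B /\ A)))))) /\ (~(A /\ B)))
u6 = ~(u3 /\ u5) = ~((~(A /\ B)) /\ (~((~(A /\ (~(B /\ (~(B /\ A)))))) /\ (~(A /\ B)))))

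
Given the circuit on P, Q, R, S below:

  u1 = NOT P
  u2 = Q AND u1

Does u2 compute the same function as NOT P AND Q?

Yes

u1 = NOT P
u2 = Q AND u1 = Q AND NOT P
At P=0, Q=0, R=0, S=0: circuit gives 0, formula gives 0.
At P=0, Q=1, R=0, S=0: circuit gives 1, formula gives 1.
Agrees on all 16 inputs.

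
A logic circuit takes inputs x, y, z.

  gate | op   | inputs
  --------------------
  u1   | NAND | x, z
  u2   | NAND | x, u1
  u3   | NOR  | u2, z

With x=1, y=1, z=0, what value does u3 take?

1

u1 = 1 NAND 0 = 1
u2 = 1 NAND 1 = 0
u3 = 0 NOR 0 = 1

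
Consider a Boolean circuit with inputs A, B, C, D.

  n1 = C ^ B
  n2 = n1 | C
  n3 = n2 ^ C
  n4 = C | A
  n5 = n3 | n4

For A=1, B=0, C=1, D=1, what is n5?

n1 = 1 ^ 0 = 1
n2 = 1 | 1 = 1
n3 = 1 ^ 1 = 0
n4 = 1 | 1 = 1
n5 = 0 | 1 = 1

1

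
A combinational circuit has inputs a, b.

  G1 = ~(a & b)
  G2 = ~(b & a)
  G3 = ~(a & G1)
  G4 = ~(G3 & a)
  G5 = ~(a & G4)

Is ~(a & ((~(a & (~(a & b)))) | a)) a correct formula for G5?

No

G1 = ~(a & b)
G3 = ~(a & G1) = ~(a & (~(a & b)))
G4 = ~(G3 & a) = ~((~(a & (~(a & b)))) & a)
G5 = ~(a & G4) = ~(a & (~((~(a & (~(a & b)))) & a)))
At a=1, b=1: circuit gives 1, formula gives 0.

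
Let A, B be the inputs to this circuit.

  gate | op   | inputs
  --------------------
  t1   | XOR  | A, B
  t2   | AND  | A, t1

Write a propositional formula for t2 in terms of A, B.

t1 = A XOR B
t2 = A AND t1 = A AND (A XOR B)

A AND (A XOR B)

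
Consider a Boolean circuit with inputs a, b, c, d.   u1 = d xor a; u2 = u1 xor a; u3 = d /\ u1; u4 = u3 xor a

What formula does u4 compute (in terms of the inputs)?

(d /\ (d xor a)) xor a

u1 = d xor a
u3 = d /\ u1 = d /\ (d xor a)
u4 = u3 xor a = (d /\ (d xor a)) xor a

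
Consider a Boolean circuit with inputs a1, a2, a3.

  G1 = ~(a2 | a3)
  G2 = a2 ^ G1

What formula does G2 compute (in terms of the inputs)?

G1 = ~(a2 | a3)
G2 = a2 ^ G1 = a2 ^ (~(a2 | a3))

a2 ^ (~(a2 | a3))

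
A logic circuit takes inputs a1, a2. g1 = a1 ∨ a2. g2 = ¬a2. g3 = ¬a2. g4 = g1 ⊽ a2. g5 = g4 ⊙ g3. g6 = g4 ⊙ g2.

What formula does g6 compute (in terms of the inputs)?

g1 = a1 ∨ a2
g2 = ¬a2
g4 = g1 ⊽ a2 = (a1 ∨ a2) ⊽ a2
g6 = g4 ⊙ g2 = ((a1 ∨ a2) ⊽ a2) ⊙ ¬a2

((a1 ∨ a2) ⊽ a2) ⊙ ¬a2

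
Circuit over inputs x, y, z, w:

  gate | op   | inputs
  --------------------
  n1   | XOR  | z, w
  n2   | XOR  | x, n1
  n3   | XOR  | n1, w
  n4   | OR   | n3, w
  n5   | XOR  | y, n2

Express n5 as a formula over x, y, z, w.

y XOR (x XOR (z XOR w))

n1 = z XOR w
n2 = x XOR n1 = x XOR (z XOR w)
n5 = y XOR n2 = y XOR (x XOR (z XOR w))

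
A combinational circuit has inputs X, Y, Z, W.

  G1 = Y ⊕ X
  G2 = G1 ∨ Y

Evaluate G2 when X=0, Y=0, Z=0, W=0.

0

G1 = 0 ⊕ 0 = 0
G2 = 0 ∨ 0 = 0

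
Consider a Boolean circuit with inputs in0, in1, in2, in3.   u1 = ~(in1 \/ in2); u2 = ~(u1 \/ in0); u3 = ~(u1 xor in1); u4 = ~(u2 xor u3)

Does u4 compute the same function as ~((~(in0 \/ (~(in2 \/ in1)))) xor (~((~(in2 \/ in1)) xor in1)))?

Yes

u1 = ~(in1 \/ in2)
u2 = ~(u1 \/ in0) = ~((~(in1 \/ in2)) \/ in0)
u3 = ~(u1 xor in1) = ~((~(in1 \/ in2)) xor in1)
u4 = ~(u2 xor u3) = ~((~((~(in1 \/ in2)) \/ in0)) xor (~((~(in1 \/ in2)) xor in1)))
At in0=0, in1=1, in2=0, in3=0: circuit gives 0, formula gives 0.
At in0=0, in1=0, in2=0, in3=0: circuit gives 1, formula gives 1.
Agrees on all 16 inputs.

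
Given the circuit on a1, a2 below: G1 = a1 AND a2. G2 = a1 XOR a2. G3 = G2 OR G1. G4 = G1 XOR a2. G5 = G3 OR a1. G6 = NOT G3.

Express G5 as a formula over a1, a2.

G1 = a1 AND a2
G2 = a1 XOR a2
G3 = G2 OR G1 = (a1 XOR a2) OR (a1 AND a2)
G5 = G3 OR a1 = ((a1 XOR a2) OR (a1 AND a2)) OR a1

((a1 XOR a2) OR (a1 AND a2)) OR a1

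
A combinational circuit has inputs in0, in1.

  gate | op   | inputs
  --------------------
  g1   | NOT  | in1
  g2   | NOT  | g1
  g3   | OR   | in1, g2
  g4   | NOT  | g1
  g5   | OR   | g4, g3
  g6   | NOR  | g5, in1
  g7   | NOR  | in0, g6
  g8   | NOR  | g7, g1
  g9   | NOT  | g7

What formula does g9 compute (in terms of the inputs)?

g1 = NOT in1
g2 = NOT g1 = NOT NOT in1
g3 = in1 OR g2 = in1 OR NOT NOT in1
g4 = NOT g1 = NOT NOT in1
g5 = g4 OR g3 = NOT NOT in1 OR (in1 OR NOT NOT in1)
g6 = g5 NOR in1 = (NOT NOT in1 OR (in1 OR NOT NOT in1)) NOR in1
g7 = in0 NOR g6 = in0 NOR ((NOT NOT in1 OR (in1 OR NOT NOT in1)) NOR in1)
g9 = NOT g7 = NOT (in0 NOR ((NOT NOT in1 OR (in1 OR NOT NOT in1)) NOR in1))

NOT (in0 NOR ((NOT NOT in1 OR (in1 OR NOT NOT in1)) NOR in1))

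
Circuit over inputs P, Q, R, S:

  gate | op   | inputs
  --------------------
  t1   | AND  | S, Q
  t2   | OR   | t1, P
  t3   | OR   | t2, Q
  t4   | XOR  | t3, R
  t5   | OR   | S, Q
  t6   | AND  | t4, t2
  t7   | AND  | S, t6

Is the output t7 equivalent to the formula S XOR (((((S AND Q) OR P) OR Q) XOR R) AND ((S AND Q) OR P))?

No

t1 = S AND Q
t2 = t1 OR P = (S AND Q) OR P
t3 = t2 OR Q = ((S AND Q) OR P) OR Q
t4 = t3 XOR R = (((S AND Q) OR P) OR Q) XOR R
t6 = t4 AND t2 = ((((S AND Q) OR P) OR Q) XOR R) AND ((S AND Q) OR P)
t7 = S AND t6 = S AND (((((S AND Q) OR P) OR Q) XOR R) AND ((S AND Q) OR P))
At P=0, Q=0, R=0, S=1: circuit gives 0, formula gives 1.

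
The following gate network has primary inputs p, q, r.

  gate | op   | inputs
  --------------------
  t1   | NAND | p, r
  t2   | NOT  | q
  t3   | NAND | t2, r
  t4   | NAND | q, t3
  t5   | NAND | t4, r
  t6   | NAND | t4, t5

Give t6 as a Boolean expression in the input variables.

t2 = NOT q
t3 = t2 NAND r = NOT q NAND r
t4 = q NAND t3 = q NAND (NOT q NAND r)
t5 = t4 NAND r = (q NAND (NOT q NAND r)) NAND r
t6 = t4 NAND t5 = (q NAND (NOT q NAND r)) NAND ((q NAND (NOT q NAND r)) NAND r)

(q NAND (NOT q NAND r)) NAND ((q NAND (NOT q NAND r)) NAND r)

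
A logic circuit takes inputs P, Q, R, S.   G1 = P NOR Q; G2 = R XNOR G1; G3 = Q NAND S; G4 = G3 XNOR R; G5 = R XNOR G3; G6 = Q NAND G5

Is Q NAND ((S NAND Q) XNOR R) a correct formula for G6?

G3 = Q NAND S
G5 = R XNOR G3 = R XNOR (Q NAND S)
G6 = Q NAND G5 = Q NAND (R XNOR (Q NAND S))
At P=0, Q=1, R=0, S=1: circuit gives 0, formula gives 0.
At P=0, Q=0, R=0, S=0: circuit gives 1, formula gives 1.
Agrees on all 16 inputs.

Yes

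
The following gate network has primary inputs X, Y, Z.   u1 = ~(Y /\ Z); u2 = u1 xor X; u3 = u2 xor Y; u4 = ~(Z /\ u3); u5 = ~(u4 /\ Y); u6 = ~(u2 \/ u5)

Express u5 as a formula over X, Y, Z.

~((~(Z /\ (((~(Y /\ Z)) xor X) xor Y))) /\ Y)

u1 = ~(Y /\ Z)
u2 = u1 xor X = (~(Y /\ Z)) xor X
u3 = u2 xor Y = ((~(Y /\ Z)) xor X) xor Y
u4 = ~(Z /\ u3) = ~(Z /\ (((~(Y /\ Z)) xor X) xor Y))
u5 = ~(u4 /\ Y) = ~((~(Z /\ (((~(Y /\ Z)) xor X) xor Y))) /\ Y)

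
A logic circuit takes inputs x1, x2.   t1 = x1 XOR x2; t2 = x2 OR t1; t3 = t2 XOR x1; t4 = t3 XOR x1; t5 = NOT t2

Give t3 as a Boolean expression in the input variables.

t1 = x1 XOR x2
t2 = x2 OR t1 = x2 OR (x1 XOR x2)
t3 = t2 XOR x1 = (x2 OR (x1 XOR x2)) XOR x1

(x2 OR (x1 XOR x2)) XOR x1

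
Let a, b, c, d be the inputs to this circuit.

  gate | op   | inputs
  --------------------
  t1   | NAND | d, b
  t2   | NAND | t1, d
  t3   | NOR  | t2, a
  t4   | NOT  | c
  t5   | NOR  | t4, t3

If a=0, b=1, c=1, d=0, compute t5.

1

t1 = 0 NAND 1 = 1
t2 = 1 NAND 0 = 1
t3 = 1 NOR 0 = 0
t4 = NOT 1 = 0
t5 = 0 NOR 0 = 1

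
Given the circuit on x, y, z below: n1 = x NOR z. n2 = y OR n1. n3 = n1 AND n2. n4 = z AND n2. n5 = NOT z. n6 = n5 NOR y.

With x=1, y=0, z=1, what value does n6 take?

1

n5 = NOT 1 = 0
n6 = 0 NOR 0 = 1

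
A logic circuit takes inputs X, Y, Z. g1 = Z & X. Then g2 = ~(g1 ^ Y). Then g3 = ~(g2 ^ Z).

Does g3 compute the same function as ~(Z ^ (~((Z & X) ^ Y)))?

Yes

g1 = Z & X
g2 = ~(g1 ^ Y) = ~((Z & X) ^ Y)
g3 = ~(g2 ^ Z) = ~((~((Z & X) ^ Y)) ^ Z)
At X=0, Y=0, Z=0: circuit gives 0, formula gives 0.
At X=0, Y=0, Z=1: circuit gives 1, formula gives 1.
Agrees on all 8 inputs.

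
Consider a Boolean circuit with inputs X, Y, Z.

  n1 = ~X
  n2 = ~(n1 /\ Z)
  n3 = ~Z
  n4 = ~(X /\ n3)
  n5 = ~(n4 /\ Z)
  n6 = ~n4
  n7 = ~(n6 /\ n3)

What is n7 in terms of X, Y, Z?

~(~(~(X /\ ~Z)) /\ ~Z)

n3 = ~Z
n4 = ~(X /\ n3) = ~(X /\ ~Z)
n6 = ~n4 = ~(~(X /\ ~Z))
n7 = ~(n6 /\ n3) = ~(~(~(X /\ ~Z)) /\ ~Z)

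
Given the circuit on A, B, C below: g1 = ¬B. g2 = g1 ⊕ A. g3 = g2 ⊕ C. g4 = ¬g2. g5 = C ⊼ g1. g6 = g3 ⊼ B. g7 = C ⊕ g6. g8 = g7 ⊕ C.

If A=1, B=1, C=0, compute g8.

g1 = ¬1 = 0
g2 = 0 ⊕ 1 = 1
g3 = 1 ⊕ 0 = 1
g6 = 1 ⊼ 1 = 0
g7 = 0 ⊕ 0 = 0
g8 = 0 ⊕ 0 = 0

0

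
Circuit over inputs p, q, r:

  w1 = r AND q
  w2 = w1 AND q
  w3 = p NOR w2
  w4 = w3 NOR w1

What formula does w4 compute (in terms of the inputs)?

(p NOR ((r AND q) AND q)) NOR (r AND q)

w1 = r AND q
w2 = w1 AND q = (r AND q) AND q
w3 = p NOR w2 = p NOR ((r AND q) AND q)
w4 = w3 NOR w1 = (p NOR ((r AND q) AND q)) NOR (r AND q)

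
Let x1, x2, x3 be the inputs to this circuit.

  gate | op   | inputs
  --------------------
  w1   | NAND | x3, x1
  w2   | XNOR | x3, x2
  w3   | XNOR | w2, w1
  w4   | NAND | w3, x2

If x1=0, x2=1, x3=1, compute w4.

w1 = 1 NAND 0 = 1
w2 = 1 XNOR 1 = 1
w3 = 1 XNOR 1 = 1
w4 = 1 NAND 1 = 0

0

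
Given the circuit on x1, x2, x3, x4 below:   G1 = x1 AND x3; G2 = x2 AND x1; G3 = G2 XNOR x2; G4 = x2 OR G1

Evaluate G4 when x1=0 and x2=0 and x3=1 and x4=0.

G1 = 0 AND 1 = 0
G4 = 0 OR 0 = 0

0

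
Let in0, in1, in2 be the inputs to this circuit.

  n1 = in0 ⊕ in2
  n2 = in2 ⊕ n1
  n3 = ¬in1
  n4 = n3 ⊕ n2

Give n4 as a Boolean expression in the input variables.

¬in1 ⊕ (in2 ⊕ (in0 ⊕ in2))

n1 = in0 ⊕ in2
n2 = in2 ⊕ n1 = in2 ⊕ (in0 ⊕ in2)
n3 = ¬in1
n4 = n3 ⊕ n2 = ¬in1 ⊕ (in2 ⊕ (in0 ⊕ in2))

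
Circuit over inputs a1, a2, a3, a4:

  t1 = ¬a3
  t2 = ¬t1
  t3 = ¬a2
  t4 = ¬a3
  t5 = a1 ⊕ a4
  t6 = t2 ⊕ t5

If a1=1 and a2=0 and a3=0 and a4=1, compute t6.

t1 = ¬0 = 1
t2 = ¬1 = 0
t5 = 1 ⊕ 1 = 0
t6 = 0 ⊕ 0 = 0

0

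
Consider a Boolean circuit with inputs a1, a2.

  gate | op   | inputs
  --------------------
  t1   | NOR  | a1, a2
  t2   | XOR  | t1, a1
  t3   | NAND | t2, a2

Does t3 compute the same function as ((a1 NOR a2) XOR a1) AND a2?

No

t1 = a1 NOR a2
t2 = t1 XOR a1 = (a1 NOR a2) XOR a1
t3 = t2 NAND a2 = ((a1 NOR a2) XOR a1) NAND a2
At a1=0, a2=0: circuit gives 1, formula gives 0.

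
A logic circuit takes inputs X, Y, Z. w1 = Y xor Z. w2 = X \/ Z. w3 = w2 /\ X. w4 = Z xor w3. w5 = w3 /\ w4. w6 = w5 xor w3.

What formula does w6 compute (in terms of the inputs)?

(((X \/ Z) /\ X) /\ (Z xor ((X \/ Z) /\ X))) xor ((X \/ Z) /\ X)

w2 = X \/ Z
w3 = w2 /\ X = (X \/ Z) /\ X
w4 = Z xor w3 = Z xor ((X \/ Z) /\ X)
w5 = w3 /\ w4 = ((X \/ Z) /\ X) /\ (Z xor ((X \/ Z) /\ X))
w6 = w5 xor w3 = (((X \/ Z) /\ X) /\ (Z xor ((X \/ Z) /\ X))) xor ((X \/ Z) /\ X)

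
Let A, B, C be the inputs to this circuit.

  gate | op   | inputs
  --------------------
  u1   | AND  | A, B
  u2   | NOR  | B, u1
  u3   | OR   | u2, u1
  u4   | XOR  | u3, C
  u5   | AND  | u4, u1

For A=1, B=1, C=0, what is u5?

1

u1 = 1 AND 1 = 1
u2 = 1 NOR 1 = 0
u3 = 0 OR 1 = 1
u4 = 1 XOR 0 = 1
u5 = 1 AND 1 = 1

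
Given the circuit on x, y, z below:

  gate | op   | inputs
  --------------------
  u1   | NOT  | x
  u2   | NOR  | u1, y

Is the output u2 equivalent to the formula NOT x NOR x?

u1 = NOT x
u2 = u1 NOR y = NOT x NOR y
At x=1, y=0, z=0: circuit gives 1, formula gives 0.

No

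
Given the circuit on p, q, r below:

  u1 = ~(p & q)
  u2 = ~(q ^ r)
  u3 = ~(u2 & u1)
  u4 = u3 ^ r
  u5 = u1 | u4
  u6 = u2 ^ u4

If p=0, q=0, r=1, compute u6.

u1 = ~(0 & 0) = 1
u2 = ~(0 ^ 1) = 0
u3 = ~(0 & 1) = 1
u4 = 1 ^ 1 = 0
u6 = 0 ^ 0 = 0

0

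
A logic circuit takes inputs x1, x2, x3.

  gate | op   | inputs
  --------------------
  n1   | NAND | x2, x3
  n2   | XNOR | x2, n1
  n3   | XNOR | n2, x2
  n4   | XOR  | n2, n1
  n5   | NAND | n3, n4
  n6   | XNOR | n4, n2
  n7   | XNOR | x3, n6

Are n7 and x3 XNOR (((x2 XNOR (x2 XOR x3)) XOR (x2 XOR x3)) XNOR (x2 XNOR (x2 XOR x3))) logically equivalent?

n1 = x2 NAND x3
n2 = x2 XNOR n1 = x2 XNOR (x2 NAND x3)
n4 = n2 XOR n1 = (x2 XNOR (x2 NAND x3)) XOR (x2 NAND x3)
n6 = n4 XNOR n2 = ((x2 XNOR (x2 NAND x3)) XOR (x2 NAND x3)) XNOR (x2 XNOR (x2 NAND x3))
n7 = x3 XNOR n6 = x3 XNOR (((x2 XNOR (x2 NAND x3)) XOR (x2 NAND x3)) XNOR (x2 XNOR (x2 NAND x3)))
At x1=0, x2=0, x3=0: circuit gives 1, formula gives 0.

No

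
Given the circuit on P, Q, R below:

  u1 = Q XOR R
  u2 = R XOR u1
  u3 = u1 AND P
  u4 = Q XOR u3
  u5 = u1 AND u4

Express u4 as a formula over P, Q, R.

u1 = Q XOR R
u3 = u1 AND P = (Q XOR R) AND P
u4 = Q XOR u3 = Q XOR ((Q XOR R) AND P)

Q XOR ((Q XOR R) AND P)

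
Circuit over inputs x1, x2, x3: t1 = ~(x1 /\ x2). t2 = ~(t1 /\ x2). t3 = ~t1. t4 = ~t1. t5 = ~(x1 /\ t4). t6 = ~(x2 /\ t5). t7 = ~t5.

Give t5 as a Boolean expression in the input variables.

~(x1 /\ ~(~(x1 /\ x2)))

t1 = ~(x1 /\ x2)
t4 = ~t1 = ~(~(x1 /\ x2))
t5 = ~(x1 /\ t4) = ~(x1 /\ ~(~(x1 /\ x2)))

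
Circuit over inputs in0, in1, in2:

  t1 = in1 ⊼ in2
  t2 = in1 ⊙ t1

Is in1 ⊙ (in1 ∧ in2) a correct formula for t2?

No

t1 = in1 ⊼ in2
t2 = in1 ⊙ t1 = in1 ⊙ (in1 ⊼ in2)
At in0=0, in1=0, in2=0: circuit gives 0, formula gives 1.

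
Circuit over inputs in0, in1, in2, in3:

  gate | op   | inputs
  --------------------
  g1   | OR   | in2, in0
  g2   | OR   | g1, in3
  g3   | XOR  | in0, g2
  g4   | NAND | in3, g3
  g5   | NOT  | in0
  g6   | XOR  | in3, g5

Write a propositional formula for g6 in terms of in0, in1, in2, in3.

g5 = NOT in0
g6 = in3 XOR g5 = in3 XOR NOT in0

in3 XOR NOT in0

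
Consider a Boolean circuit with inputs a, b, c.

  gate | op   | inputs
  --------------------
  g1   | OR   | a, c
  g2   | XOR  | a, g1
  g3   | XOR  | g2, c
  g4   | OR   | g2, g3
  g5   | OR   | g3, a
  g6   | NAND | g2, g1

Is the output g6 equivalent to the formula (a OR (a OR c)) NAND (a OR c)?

g1 = a OR c
g2 = a XOR g1 = a XOR (a OR c)
g6 = g2 NAND g1 = (a XOR (a OR c)) NAND (a OR c)
At a=1, b=0, c=0: circuit gives 1, formula gives 0.

No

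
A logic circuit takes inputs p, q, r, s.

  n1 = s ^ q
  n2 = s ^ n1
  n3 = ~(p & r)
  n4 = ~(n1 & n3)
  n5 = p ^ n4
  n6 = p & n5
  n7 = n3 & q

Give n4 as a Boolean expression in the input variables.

n1 = s ^ q
n3 = ~(p & r)
n4 = ~(n1 & n3) = ~((s ^ q) & (~(p & r)))

~((s ^ q) & (~(p & r)))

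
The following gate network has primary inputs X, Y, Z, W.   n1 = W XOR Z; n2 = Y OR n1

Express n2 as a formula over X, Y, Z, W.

n1 = W XOR Z
n2 = Y OR n1 = Y OR (W XOR Z)

Y OR (W XOR Z)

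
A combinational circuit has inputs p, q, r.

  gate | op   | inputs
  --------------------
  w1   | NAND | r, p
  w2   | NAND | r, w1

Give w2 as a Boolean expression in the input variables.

r NAND (r NAND p)

w1 = r NAND p
w2 = r NAND w1 = r NAND (r NAND p)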